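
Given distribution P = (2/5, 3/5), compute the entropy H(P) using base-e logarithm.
0.6730 nats

Shannon entropy is H(X) = -Σ p(x) log p(x).

For P = (2/5, 3/5):
H = -2/5 × log_e(2/5) -3/5 × log_e(3/5)
H = 0.6730 nats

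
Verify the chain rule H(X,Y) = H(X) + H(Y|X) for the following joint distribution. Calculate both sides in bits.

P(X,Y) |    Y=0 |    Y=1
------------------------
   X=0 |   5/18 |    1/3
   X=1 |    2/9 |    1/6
H(X,Y) = 1.9547, H(X) = 0.9641, H(Y|X) = 0.9906 (all in bits)

Chain rule: H(X,Y) = H(X) + H(Y|X)

Left side — joint entropy directly:
H(X,Y) = -Σ p(x,y) log p(x,y) = 1.9547 bits

Right side — compute H(Y|X) from the conditional distributions:
P(X) = (11/18, 7/18), so H(X) = 0.9641 bits
H(Y|X) = Σ_x P(X=x) · H(Y|X=x):
  P(Y|X=0) = (5/11, 6/11), H(Y|X=0) = 0.9940, weight P(X=0) = 11/18
  P(Y|X=1) = (4/7, 3/7), H(Y|X=1) = 0.9852, weight P(X=1) = 7/18
H(Y|X) = 0.9906 bits

H(X) + H(Y|X) = 0.9641 + 0.9906 = 1.9547 bits

Both sides equal 1.9547 bits. ✓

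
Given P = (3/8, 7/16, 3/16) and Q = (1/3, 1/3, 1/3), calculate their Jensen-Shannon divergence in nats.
0.0145 nats

Jensen-Shannon divergence is:
JSD(P||Q) = 0.5 × D_KL(P||M) + 0.5 × D_KL(Q||M)
where M = 0.5 × (P + Q) is the mixture distribution.

M = 0.5 × (3/8, 7/16, 3/16) + 0.5 × (1/3, 1/3, 1/3) = (0.354167, 0.385417, 0.260417)

D_KL(P||M) = 0.0153 nats
D_KL(Q||M) = 0.0137 nats

JSD(P||Q) = 0.5 × 0.0153 + 0.5 × 0.0137 = 0.0145 nats

Unlike KL divergence, JSD is symmetric and bounded: 0 ≤ JSD ≤ log(2).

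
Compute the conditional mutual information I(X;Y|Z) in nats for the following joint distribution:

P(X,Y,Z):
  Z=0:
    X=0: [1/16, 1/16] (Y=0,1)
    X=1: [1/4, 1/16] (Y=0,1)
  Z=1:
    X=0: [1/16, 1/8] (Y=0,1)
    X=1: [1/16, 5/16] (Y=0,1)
0.0284 nats

Conditional mutual information: I(X;Y|Z) = H(X|Z) + H(Y|Z) - H(X,Y|Z)

H(Z) = 0.6853
H(X,Z) = 1.3051 → H(X|Z) = 0.6198
H(Y,Z) = 1.2450 → H(Y|Z) = 0.5597
H(X,Y,Z) = 1.8364 → H(X,Y|Z) = 1.1511

I(X;Y|Z) = 0.6198 + 0.5597 - 1.1511 = 0.0284 nats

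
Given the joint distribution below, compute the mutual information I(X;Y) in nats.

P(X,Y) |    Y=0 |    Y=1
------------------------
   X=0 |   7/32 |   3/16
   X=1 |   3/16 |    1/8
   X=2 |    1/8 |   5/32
0.0073 nats

Mutual information: I(X;Y) = H(X) + H(Y) - H(X,Y)

Marginals:
P(X) = (13/32, 5/16, 9/32), H(X) = 1.0862 nats
P(Y) = (17/32, 15/32), H(Y) = 0.6912 nats

Joint entropy: H(X,Y) = 1.7701 nats

I(X;Y) = 1.0862 + 0.6912 - 1.7701 = 0.0073 nats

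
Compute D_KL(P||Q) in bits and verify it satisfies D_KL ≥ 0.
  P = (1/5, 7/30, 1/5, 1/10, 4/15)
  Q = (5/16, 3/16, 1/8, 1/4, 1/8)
0.2398 bits

KL divergence satisfies the Gibbs inequality: D_KL(P||Q) ≥ 0 for all distributions P, Q.

D_KL(P||Q) = Σ p(x) log(p(x)/q(x))
Term by term:
  x=0: 1/5 × log_2[(1/5)/(5/16)] = -0.1288
  x=1: 7/30 × log_2[(7/30)/(3/16)] = 0.0736
  x=2: 1/5 × log_2[(1/5)/(1/8)] = 0.1356
  x=3: 1/10 × log_2[(1/10)/(1/4)] = -0.1322
  x=4: 4/15 × log_2[(4/15)/(1/8)] = 0.2915
D_KL(P||Q) = 0.2398 bits

D_KL(P||Q) = 0.2398 ≥ 0 ✓

This non-negativity is a fundamental property: relative entropy cannot be negative because it measures how different Q is from P.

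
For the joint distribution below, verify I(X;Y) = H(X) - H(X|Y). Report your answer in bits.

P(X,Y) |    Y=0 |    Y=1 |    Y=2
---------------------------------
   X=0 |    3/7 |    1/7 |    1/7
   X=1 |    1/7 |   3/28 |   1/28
I(X;Y) = 0.0243 bits

Mutual information has multiple equivalent forms:
- I(X;Y) = H(X) - H(X|Y)
- I(X;Y) = H(Y) - H(Y|X)
- I(X;Y) = H(X) + H(Y) - H(X,Y)

Computing all quantities:
H(X) = 0.8631, H(Y) = 1.4052, H(X,Y) = 2.2440
H(X|Y) = 0.8388, H(Y|X) = 1.3809

Verification:
H(X) - H(X|Y) = 0.8631 - 0.8388 = 0.0243
H(Y) - H(Y|X) = 1.4052 - 1.3809 = 0.0243
H(X) + H(Y) - H(X,Y) = 0.8631 + 1.4052 - 2.2440 = 0.0243

All forms give I(X;Y) = 0.0243 bits. ✓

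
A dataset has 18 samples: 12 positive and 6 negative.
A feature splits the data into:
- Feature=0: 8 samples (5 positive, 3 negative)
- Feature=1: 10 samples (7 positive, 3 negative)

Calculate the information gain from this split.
0.0045 bits

Information Gain = H(Y) - H(Y|Feature)

Before split:
P(positive) = 12/18 = 0.6667
H(Y) = 0.9183 bits

After split:
Feature=0: H = 0.9544 bits (weight = 8/18)
Feature=1: H = 0.8813 bits (weight = 10/18)
H(Y|Feature) = (8/18)×0.9544 + (10/18)×0.8813 = 0.9138 bits

Information Gain = 0.9183 - 0.9138 = 0.0045 bits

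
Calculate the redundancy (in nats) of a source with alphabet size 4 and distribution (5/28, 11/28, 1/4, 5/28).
0.0574 nats

Redundancy measures how far a source is from maximum entropy:
R = H_max - H(X)

Maximum entropy for 4 symbols: H_max = log_e(4) = 1.3863 nats
Actual entropy: H(X) = 1.3289 nats
Redundancy: R = 1.3863 - 1.3289 = 0.0574 nats

This redundancy represents potential for compression: the source could be compressed by 0.0574 nats per symbol.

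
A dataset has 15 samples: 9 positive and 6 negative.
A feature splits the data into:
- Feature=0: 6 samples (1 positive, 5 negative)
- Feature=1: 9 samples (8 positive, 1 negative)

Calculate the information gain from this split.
0.4090 bits

Information Gain = H(Y) - H(Y|Feature)

Before split:
P(positive) = 9/15 = 0.6000
H(Y) = 0.9710 bits

After split:
Feature=0: H = 0.6500 bits (weight = 6/15)
Feature=1: H = 0.5033 bits (weight = 9/15)
H(Y|Feature) = (6/15)×0.6500 + (9/15)×0.5033 = 0.5620 bits

Information Gain = 0.9710 - 0.5620 = 0.4090 bits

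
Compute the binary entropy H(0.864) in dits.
0.1727 dits

The binary entropy function is:
H(p) = -p log(p) - (1-p) log(1-p)

H(0.864) = -0.864 × log_10(0.864) - 0.136 × log_10(0.136)
H(0.864) = 0.1727 dits

Note: Binary entropy is maximized at p=0.5 (H=1 bit) and minimized at p=0 or p=1 (H=0).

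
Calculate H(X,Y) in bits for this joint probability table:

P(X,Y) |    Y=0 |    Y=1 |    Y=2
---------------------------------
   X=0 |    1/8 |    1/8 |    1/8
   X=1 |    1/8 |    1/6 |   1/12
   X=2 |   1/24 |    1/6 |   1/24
3.0425 bits

Joint entropy is H(X,Y) = -Σ_{x,y} p(x,y) log p(x,y).

Summing over all non-zero entries:
H(X,Y) = -[1/8·log_2(1/8) + 1/8·log_2(1/8) + 1/8·log_2(1/8) + 1/8·log_2(1/8) + 1/6·log_2(1/6) + 1/12·log_2(1/12) + 1/24·log_2(1/24) + 1/6·log_2(1/6) + 1/24·log_2(1/24)]
H(X,Y) = 3.0425 bits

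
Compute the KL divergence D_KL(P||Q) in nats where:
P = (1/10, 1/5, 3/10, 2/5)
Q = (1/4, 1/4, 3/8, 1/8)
0.2621 nats

KL divergence: D_KL(P||Q) = Σ p(x) log(p(x)/q(x))

Computing term by term:
  x=0: 1/10 × log_e[(1/10)/(1/4)] = 1/10 × -0.9163 = -0.0916
  x=1: 1/5 × log_e[(1/5)/(1/4)] = 1/5 × -0.2231 = -0.0446
  x=2: 3/10 × log_e[(3/10)/(3/8)] = 3/10 × -0.2231 = -0.0669
  x=3: 2/5 × log_e[(2/5)/(1/8)] = 2/5 × 1.1632 = 0.4653

D_KL(P||Q) = 0.2621 nats

Note: KL divergence is always non-negative and equals 0 iff P = Q.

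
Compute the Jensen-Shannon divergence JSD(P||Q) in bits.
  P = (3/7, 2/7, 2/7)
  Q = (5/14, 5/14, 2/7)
0.0052 bits

Jensen-Shannon divergence is:
JSD(P||Q) = 0.5 × D_KL(P||M) + 0.5 × D_KL(Q||M)
where M = 0.5 × (P + Q) is the mixture distribution.

M = 0.5 × (3/7, 2/7, 2/7) + 0.5 × (5/14, 5/14, 2/7) = (11/28, 9/28, 2/7)

D_KL(P||M) = 0.0052 bits
D_KL(Q||M) = 0.0052 bits

JSD(P||Q) = 0.5 × 0.0052 + 0.5 × 0.0052 = 0.0052 bits

Unlike KL divergence, JSD is symmetric and bounded: 0 ≤ JSD ≤ log(2).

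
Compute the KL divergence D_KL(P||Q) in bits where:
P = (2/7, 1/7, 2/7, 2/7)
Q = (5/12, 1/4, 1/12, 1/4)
0.2921 bits

KL divergence: D_KL(P||Q) = Σ p(x) log(p(x)/q(x))

Computing term by term:
  x=0: 2/7 × log_2[(2/7)/(5/12)] = 2/7 × -0.5443 = -0.1555
  x=1: 1/7 × log_2[(1/7)/(1/4)] = 1/7 × -0.8074 = -0.1153
  x=2: 2/7 × log_2[(2/7)/(1/12)] = 2/7 × 1.7776 = 0.5079
  x=3: 2/7 × log_2[(2/7)/(1/4)] = 2/7 × 0.1926 = 0.0550

D_KL(P||Q) = 0.2921 bits

Note: KL divergence is always non-negative and equals 0 iff P = Q.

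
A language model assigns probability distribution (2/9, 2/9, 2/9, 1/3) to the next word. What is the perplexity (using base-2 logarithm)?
3.9311

Perplexity is 2^H (or exp(H) for natural log).

First, H = -Σ p log p = 1.9749 bits
Perplexity = 2^1.9749 = 3.9311

Interpretation: The model's uncertainty is equivalent to choosing uniformly among 3.9 options.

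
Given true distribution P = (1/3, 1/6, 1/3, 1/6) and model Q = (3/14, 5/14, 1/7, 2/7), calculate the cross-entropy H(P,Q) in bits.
2.2254 bits

Cross-entropy: H(P,Q) = -Σ p(x) log q(x)

Alternatively: H(P,Q) = H(P) + D_KL(P||Q)
H(P) = 1.9183 bits
D_KL(P||Q) = 0.3071 bits

H(P,Q) = 1.9183 + 0.3071 = 2.2254 bits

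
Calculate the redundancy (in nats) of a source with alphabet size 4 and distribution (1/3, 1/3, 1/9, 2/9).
0.0755 nats

Redundancy measures how far a source is from maximum entropy:
R = H_max - H(X)

Maximum entropy for 4 symbols: H_max = log_e(4) = 1.3863 nats
Actual entropy: H(X) = 1.3108 nats
Redundancy: R = 1.3863 - 1.3108 = 0.0755 nats

This redundancy represents potential for compression: the source could be compressed by 0.0755 nats per symbol.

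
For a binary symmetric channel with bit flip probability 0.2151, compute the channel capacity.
0.2489 bits

For a binary symmetric channel (BSC) with error probability p:
Capacity C = 1 - H(p) bits per symbol

where H(p) = -p log₂(p) - (1-p) log₂(1-p) is the binary entropy function.

H(0.2151) = 0.7511 bits
C = 1 - 0.7511 = 0.2489 bits per symbol

This means we can reliably transmit up to 0.2489 bits of information per channel use.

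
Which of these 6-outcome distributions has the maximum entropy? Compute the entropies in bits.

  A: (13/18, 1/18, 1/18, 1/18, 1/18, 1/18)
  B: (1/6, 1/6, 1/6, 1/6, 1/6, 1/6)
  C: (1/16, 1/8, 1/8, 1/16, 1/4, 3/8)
B

For a discrete distribution over n outcomes, entropy is maximized by the uniform distribution.

Computing entropies:
H(A) = 1.4974 bits
H(B) = 2.5850 bits
H(C) = 2.2806 bits

The uniform distribution (where all probabilities equal 1/6) achieves the maximum entropy of log_2(6) = 2.5850 bits.

Distribution B has the highest entropy.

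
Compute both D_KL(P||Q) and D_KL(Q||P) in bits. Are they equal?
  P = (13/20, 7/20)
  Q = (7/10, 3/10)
D_KL(P||Q) = 0.0083, D_KL(Q||P) = 0.0081

KL divergence is not symmetric: D_KL(P||Q) ≠ D_KL(Q||P) in general.

D_KL(P||Q) = 0.0083 bits
D_KL(Q||P) = 0.0081 bits

No, they are not equal!

This asymmetry is why KL divergence is not a true distance metric.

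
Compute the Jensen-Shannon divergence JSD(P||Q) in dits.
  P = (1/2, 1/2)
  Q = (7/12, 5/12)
0.0015 dits

Jensen-Shannon divergence is:
JSD(P||Q) = 0.5 × D_KL(P||M) + 0.5 × D_KL(Q||M)
where M = 0.5 × (P + Q) is the mixture distribution.

M = 0.5 × (1/2, 1/2) + 0.5 × (7/12, 5/12) = (13/24, 11/24)

D_KL(P||M) = 0.0015 dits
D_KL(Q||M) = 0.0015 dits

JSD(P||Q) = 0.5 × 0.0015 + 0.5 × 0.0015 = 0.0015 dits

Unlike KL divergence, JSD is symmetric and bounded: 0 ≤ JSD ≤ log(2).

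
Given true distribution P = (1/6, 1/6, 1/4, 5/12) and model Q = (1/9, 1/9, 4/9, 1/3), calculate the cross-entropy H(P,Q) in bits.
2.0095 bits

Cross-entropy: H(P,Q) = -Σ p(x) log q(x)

Alternatively: H(P,Q) = H(P) + D_KL(P||Q)
H(P) = 1.8879 bits
D_KL(P||Q) = 0.1216 bits

H(P,Q) = 1.8879 + 0.1216 = 2.0095 bits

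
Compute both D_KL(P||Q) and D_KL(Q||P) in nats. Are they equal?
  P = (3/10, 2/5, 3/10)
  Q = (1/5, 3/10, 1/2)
D_KL(P||Q) = 0.0835, D_KL(Q||P) = 0.0880

KL divergence is not symmetric: D_KL(P||Q) ≠ D_KL(Q||P) in general.

D_KL(P||Q) = 0.0835 nats
D_KL(Q||P) = 0.0880 nats

No, they are not equal!

This asymmetry is why KL divergence is not a true distance metric.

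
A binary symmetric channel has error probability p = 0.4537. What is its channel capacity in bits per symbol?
0.0062 bits

For a binary symmetric channel (BSC) with error probability p:
Capacity C = 1 - H(p) bits per symbol

where H(p) = -p log₂(p) - (1-p) log₂(1-p) is the binary entropy function.

H(0.4537) = 0.9938 bits
C = 1 - 0.9938 = 0.0062 bits per symbol

This means we can reliably transmit up to 0.0062 bits of information per channel use.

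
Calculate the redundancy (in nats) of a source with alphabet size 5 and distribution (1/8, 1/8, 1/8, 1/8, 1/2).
0.2231 nats

Redundancy measures how far a source is from maximum entropy:
R = H_max - H(X)

Maximum entropy for 5 symbols: H_max = log_e(5) = 1.6094 nats
Actual entropy: H(X) = 1.3863 nats
Redundancy: R = 1.6094 - 1.3863 = 0.2231 nats

This redundancy represents potential for compression: the source could be compressed by 0.2231 nats per symbol.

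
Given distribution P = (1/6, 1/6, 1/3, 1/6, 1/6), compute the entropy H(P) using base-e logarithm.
1.5607 nats

Shannon entropy is H(X) = -Σ p(x) log p(x).

For P = (1/6, 1/6, 1/3, 1/6, 1/6):
H = -1/6 × log_e(1/6) -1/6 × log_e(1/6) -1/3 × log_e(1/3) -1/6 × log_e(1/6) -1/6 × log_e(1/6)
H = 1.5607 nats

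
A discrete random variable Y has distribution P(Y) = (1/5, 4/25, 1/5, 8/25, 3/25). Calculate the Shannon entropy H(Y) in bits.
2.2449 bits

Shannon entropy is H(X) = -Σ p(x) log p(x).

For P = (1/5, 4/25, 1/5, 8/25, 3/25):
H = -1/5 × log_2(1/5) -4/25 × log_2(4/25) -1/5 × log_2(1/5) -8/25 × log_2(8/25) -3/25 × log_2(3/25)
H = 2.2449 bits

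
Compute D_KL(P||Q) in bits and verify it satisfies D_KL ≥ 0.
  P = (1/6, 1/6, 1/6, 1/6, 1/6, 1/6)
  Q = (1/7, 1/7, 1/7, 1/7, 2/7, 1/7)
0.0557 bits

KL divergence satisfies the Gibbs inequality: D_KL(P||Q) ≥ 0 for all distributions P, Q.

D_KL(P||Q) = Σ p(x) log(p(x)/q(x))
Term by term:
  x=0: 1/6 × log_2[(1/6)/(1/7)] = 0.0371
  x=1: 1/6 × log_2[(1/6)/(1/7)] = 0.0371
  x=2: 1/6 × log_2[(1/6)/(1/7)] = 0.0371
  x=3: 1/6 × log_2[(1/6)/(1/7)] = 0.0371
  x=4: 1/6 × log_2[(1/6)/(2/7)] = -0.1296
  x=5: 1/6 × log_2[(1/6)/(1/7)] = 0.0371
D_KL(P||Q) = 0.0557 bits

D_KL(P||Q) = 0.0557 ≥ 0 ✓

This non-negativity is a fundamental property: relative entropy cannot be negative because it measures how different Q is from P.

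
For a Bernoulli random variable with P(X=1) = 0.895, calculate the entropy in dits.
0.1459 dits

The binary entropy function is:
H(p) = -p log(p) - (1-p) log(1-p)

H(0.895) = -0.895 × log_10(0.895) - 0.105 × log_10(0.105)
H(0.895) = 0.1459 dits

Note: Binary entropy is maximized at p=0.5 (H=1 bit) and minimized at p=0 or p=1 (H=0).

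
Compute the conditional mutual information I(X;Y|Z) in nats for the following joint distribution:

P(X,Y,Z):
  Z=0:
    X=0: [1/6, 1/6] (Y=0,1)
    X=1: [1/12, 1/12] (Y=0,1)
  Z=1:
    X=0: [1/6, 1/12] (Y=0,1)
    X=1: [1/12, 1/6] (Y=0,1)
0.0283 nats

Conditional mutual information: I(X;Y|Z) = H(X|Z) + H(Y|Z) - H(X,Y|Z)

H(Z) = 0.6931
H(X,Z) = 1.3580 → H(X|Z) = 0.6648
H(Y,Z) = 1.3863 → H(Y|Z) = 0.6931
H(X,Y,Z) = 2.0228 → H(X,Y|Z) = 1.3297

I(X;Y|Z) = 0.6648 + 0.6931 - 1.3297 = 0.0283 nats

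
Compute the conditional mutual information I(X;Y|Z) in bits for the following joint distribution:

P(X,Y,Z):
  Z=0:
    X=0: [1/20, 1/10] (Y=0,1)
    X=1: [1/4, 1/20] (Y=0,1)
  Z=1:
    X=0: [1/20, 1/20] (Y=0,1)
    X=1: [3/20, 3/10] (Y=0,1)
0.0874 bits

Conditional mutual information: I(X;Y|Z) = H(X|Z) + H(Y|Z) - H(X,Y|Z)

H(Z) = 0.9928
H(X,Z) = 1.7822 → H(X|Z) = 0.7895
H(Y,Z) = 1.9261 → H(Y|Z) = 0.9333
H(X,Y,Z) = 2.6282 → H(X,Y|Z) = 1.6354

I(X;Y|Z) = 0.7895 + 0.9333 - 1.6354 = 0.0874 bits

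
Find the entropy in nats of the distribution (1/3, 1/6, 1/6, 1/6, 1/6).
1.5607 nats

Shannon entropy is H(X) = -Σ p(x) log p(x).

For P = (1/3, 1/6, 1/6, 1/6, 1/6):
H = -1/3 × log_e(1/3) -1/6 × log_e(1/6) -1/6 × log_e(1/6) -1/6 × log_e(1/6) -1/6 × log_e(1/6)
H = 1.5607 nats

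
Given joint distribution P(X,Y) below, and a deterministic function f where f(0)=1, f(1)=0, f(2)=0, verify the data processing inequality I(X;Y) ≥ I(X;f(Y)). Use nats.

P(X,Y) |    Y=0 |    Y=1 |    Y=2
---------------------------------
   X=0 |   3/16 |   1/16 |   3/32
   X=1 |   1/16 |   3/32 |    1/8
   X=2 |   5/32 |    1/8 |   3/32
I(X;Y) = 0.0417, I(X;f(Y)) = 0.0349, inequality holds: 0.0417 ≥ 0.0349

Data Processing Inequality: For any Markov chain X → Y → Z, we have I(X;Y) ≥ I(X;Z).

Here Z = f(Y) is a deterministic function of Y, forming X → Y → Z.

Original I(X;Y) = 0.0417 nats

After applying f:
P(X,Z) where Z=f(Y):
- P(X,Z=0) = P(X,Y=1) + P(X,Y=2)
- P(X,Z=1) = P(X,Y=0)

I(X;Z) = I(X;f(Y)) = 0.0349 nats

Verification: 0.0417 ≥ 0.0349 ✓

Information cannot be created by processing; the function f can only lose information about X.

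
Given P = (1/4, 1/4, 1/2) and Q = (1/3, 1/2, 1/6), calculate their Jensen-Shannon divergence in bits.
0.0979 bits

Jensen-Shannon divergence is:
JSD(P||Q) = 0.5 × D_KL(P||M) + 0.5 × D_KL(Q||M)
where M = 0.5 × (P + Q) is the mixture distribution.

M = 0.5 × (1/4, 1/4, 1/2) + 0.5 × (1/3, 1/2, 1/6) = (7/24, 3/8, 1/3)

D_KL(P||M) = 0.0906 bits
D_KL(Q||M) = 0.1051 bits

JSD(P||Q) = 0.5 × 0.0906 + 0.5 × 0.1051 = 0.0979 bits

Unlike KL divergence, JSD is symmetric and bounded: 0 ≤ JSD ≤ log(2).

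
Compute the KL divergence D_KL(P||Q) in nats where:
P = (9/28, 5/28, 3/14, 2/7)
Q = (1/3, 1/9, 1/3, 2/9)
0.0502 nats

KL divergence: D_KL(P||Q) = Σ p(x) log(p(x)/q(x))

Computing term by term:
  x=0: 9/28 × log_e[(9/28)/(1/3)] = 9/28 × -0.0364 = -0.0117
  x=1: 5/28 × log_e[(5/28)/(1/9)] = 5/28 × 0.4745 = 0.0847
  x=2: 3/14 × log_e[(3/14)/(1/3)] = 3/14 × -0.4418 = -0.0947
  x=3: 2/7 × log_e[(2/7)/(2/9)] = 2/7 × 0.2513 = 0.0718

D_KL(P||Q) = 0.0502 nats

Note: KL divergence is always non-negative and equals 0 iff P = Q.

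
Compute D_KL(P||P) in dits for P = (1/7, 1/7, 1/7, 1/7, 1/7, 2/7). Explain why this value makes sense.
0.0000 dits

KL divergence satisfies the Gibbs inequality: D_KL(P||Q) ≥ 0 for all distributions P, Q.

D_KL(P||Q) = Σ p(x) log(p(x)/q(x))
Each term is p(x) × log_10(p(x)/p(x)) = p(x) × log_10(1) = 0, so the sum is 0.
D_KL(P||Q) = 0.0000 dits

When P = Q, the KL divergence is exactly 0, as there is no 'divergence' between identical distributions.

This non-negativity is a fundamental property: relative entropy cannot be negative because it measures how different Q is from P.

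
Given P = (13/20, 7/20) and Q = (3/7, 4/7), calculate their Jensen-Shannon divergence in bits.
0.0359 bits

Jensen-Shannon divergence is:
JSD(P||Q) = 0.5 × D_KL(P||M) + 0.5 × D_KL(Q||M)
where M = 0.5 × (P + Q) is the mixture distribution.

M = 0.5 × (13/20, 7/20) + 0.5 × (3/7, 4/7) = (0.539286, 0.460714)

D_KL(P||M) = 0.0363 bits
D_KL(Q||M) = 0.0355 bits

JSD(P||Q) = 0.5 × 0.0363 + 0.5 × 0.0355 = 0.0359 bits

Unlike KL divergence, JSD is symmetric and bounded: 0 ≤ JSD ≤ log(2).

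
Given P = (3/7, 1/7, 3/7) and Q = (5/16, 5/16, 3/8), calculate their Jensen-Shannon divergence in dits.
0.0094 dits

Jensen-Shannon divergence is:
JSD(P||Q) = 0.5 × D_KL(P||M) + 0.5 × D_KL(Q||M)
where M = 0.5 × (P + Q) is the mixture distribution.

M = 0.5 × (3/7, 1/7, 3/7) + 0.5 × (5/16, 5/16, 3/8) = (0.370536, 0.227679, 0.401786)

D_KL(P||M) = 0.0102 dits
D_KL(Q||M) = 0.0086 dits

JSD(P||Q) = 0.5 × 0.0102 + 0.5 × 0.0086 = 0.0094 dits

Unlike KL divergence, JSD is symmetric and bounded: 0 ≤ JSD ≤ log(2).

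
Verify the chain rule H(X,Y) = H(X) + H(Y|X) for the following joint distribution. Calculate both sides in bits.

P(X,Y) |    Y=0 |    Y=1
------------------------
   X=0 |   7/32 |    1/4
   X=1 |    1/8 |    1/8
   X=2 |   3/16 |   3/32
H(X,Y) = 2.5026, H(X) = 1.5271, H(Y|X) = 0.9755 (all in bits)

Chain rule: H(X,Y) = H(X) + H(Y|X)

Left side — joint entropy directly:
H(X,Y) = -Σ p(x,y) log p(x,y) = 2.5026 bits

Right side — compute H(Y|X) from the conditional distributions:
P(X) = (15/32, 1/4, 9/32), so H(X) = 1.5271 bits
H(Y|X) = Σ_x P(X=x) · H(Y|X=x):
  P(Y|X=0) = (7/15, 8/15), H(Y|X=0) = 0.9968, weight P(X=0) = 15/32
  P(Y|X=1) = (1/2, 1/2), H(Y|X=1) = 1.0000, weight P(X=1) = 1/4
  P(Y|X=2) = (2/3, 1/3), H(Y|X=2) = 0.9183, weight P(X=2) = 9/32
H(Y|X) = 0.9755 bits

H(X) + H(Y|X) = 1.5271 + 0.9755 = 2.5026 bits

Both sides equal 2.5026 bits. ✓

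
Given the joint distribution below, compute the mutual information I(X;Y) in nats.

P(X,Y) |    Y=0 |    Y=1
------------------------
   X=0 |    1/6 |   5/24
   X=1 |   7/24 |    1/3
0.0002 nats

Mutual information: I(X;Y) = H(X) + H(Y) - H(X,Y)

Marginals:
P(X) = (3/8, 5/8), H(X) = 0.6616 nats
P(Y) = (11/24, 13/24), H(Y) = 0.6897 nats

Joint entropy: H(X,Y) = 1.3510 nats

I(X;Y) = 0.6616 + 0.6897 - 1.3510 = 0.0002 nats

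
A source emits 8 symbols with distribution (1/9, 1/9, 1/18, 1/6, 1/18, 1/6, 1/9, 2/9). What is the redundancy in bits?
0.1362 bits

Redundancy measures how far a source is from maximum entropy:
R = H_max - H(X)

Maximum entropy for 8 symbols: H_max = log_2(8) = 3.0000 bits
Actual entropy: H(X) = 2.8638 bits
Redundancy: R = 3.0000 - 2.8638 = 0.1362 bits

This redundancy represents potential for compression: the source could be compressed by 0.1362 bits per symbol.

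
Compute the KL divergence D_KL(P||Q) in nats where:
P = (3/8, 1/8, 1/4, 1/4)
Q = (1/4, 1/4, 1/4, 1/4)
0.0654 nats

KL divergence: D_KL(P||Q) = Σ p(x) log(p(x)/q(x))

Computing term by term:
  x=0: 3/8 × log_e[(3/8)/(1/4)] = 3/8 × 0.4055 = 0.1520
  x=1: 1/8 × log_e[(1/8)/(1/4)] = 1/8 × -0.6931 = -0.0866
  x=2: 1/4 × log_e[(1/4)/(1/4)] = 1/4 × 0.0000 = 0.0000
  x=3: 1/4 × log_e[(1/4)/(1/4)] = 1/4 × 0.0000 = 0.0000

D_KL(P||Q) = 0.0654 nats

Note: KL divergence is always non-negative and equals 0 iff P = Q.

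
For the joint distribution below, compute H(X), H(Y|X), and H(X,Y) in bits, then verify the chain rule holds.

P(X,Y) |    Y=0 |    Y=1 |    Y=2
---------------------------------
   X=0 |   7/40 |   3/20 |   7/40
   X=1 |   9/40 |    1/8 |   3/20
H(X,Y) = 2.5604, H(X) = 1.0000, H(Y|X) = 1.5604 (all in bits)

Chain rule: H(X,Y) = H(X) + H(Y|X)

Left side — joint entropy directly:
H(X,Y) = -Σ p(x,y) log p(x,y) = 2.5604 bits

Right side — compute H(Y|X) from the conditional distributions:
P(X) = (1/2, 1/2), so H(X) = 1.0000 bits
H(Y|X) = Σ_x P(X=x) · H(Y|X=x):
  P(Y|X=0) = (7/20, 3/10, 7/20), H(Y|X=0) = 1.5813, weight P(X=0) = 1/2
  P(Y|X=1) = (9/20, 1/4, 3/10), H(Y|X=1) = 1.5395, weight P(X=1) = 1/2
H(Y|X) = 1.5604 bits

H(X) + H(Y|X) = 1.0000 + 1.5604 = 2.5604 bits

Both sides equal 2.5604 bits. ✓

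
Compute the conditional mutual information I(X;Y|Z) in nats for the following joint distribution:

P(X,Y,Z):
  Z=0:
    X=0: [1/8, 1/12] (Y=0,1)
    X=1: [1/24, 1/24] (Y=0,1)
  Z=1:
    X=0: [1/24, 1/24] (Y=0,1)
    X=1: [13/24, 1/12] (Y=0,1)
0.0281 nats

Conditional mutual information: I(X;Y|Z) = H(X|Z) + H(Y|Z) - H(X,Y|Z)

H(Z) = 0.6036
H(X,Z) = 1.0347 → H(X|Z) = 0.4311
H(Y,Z) = 1.1329 → H(Y|Z) = 0.5293
H(X,Y,Z) = 1.5359 → H(X,Y|Z) = 0.9322

I(X;Y|Z) = 0.4311 + 0.5293 - 0.9322 = 0.0281 nats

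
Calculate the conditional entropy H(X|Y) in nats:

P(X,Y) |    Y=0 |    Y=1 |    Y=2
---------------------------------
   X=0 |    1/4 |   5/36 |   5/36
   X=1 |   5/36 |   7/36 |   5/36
0.6724 nats

Using the chain rule: H(X|Y) = H(X,Y) - H(Y)

First, compute H(X,Y) = 1.7617 nats

Marginal P(Y) = (7/18, 1/3, 5/18)
H(Y) = 1.0893 nats

H(X|Y) = H(X,Y) - H(Y) = 1.7617 - 1.0893 = 0.6724 nats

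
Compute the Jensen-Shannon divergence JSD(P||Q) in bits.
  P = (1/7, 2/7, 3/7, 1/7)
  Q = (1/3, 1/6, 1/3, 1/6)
0.0447 bits

Jensen-Shannon divergence is:
JSD(P||Q) = 0.5 × D_KL(P||M) + 0.5 × D_KL(Q||M)
where M = 0.5 × (P + Q) is the mixture distribution.

M = 0.5 × (1/7, 2/7, 3/7, 1/7) + 0.5 × (1/3, 1/6, 1/3, 1/6) = (5/21, 0.22619, 8/21, 0.154762)

D_KL(P||M) = 0.0473 bits
D_KL(Q||M) = 0.0420 bits

JSD(P||Q) = 0.5 × 0.0473 + 0.5 × 0.0420 = 0.0447 bits

Unlike KL divergence, JSD is symmetric and bounded: 0 ≤ JSD ≤ log(2).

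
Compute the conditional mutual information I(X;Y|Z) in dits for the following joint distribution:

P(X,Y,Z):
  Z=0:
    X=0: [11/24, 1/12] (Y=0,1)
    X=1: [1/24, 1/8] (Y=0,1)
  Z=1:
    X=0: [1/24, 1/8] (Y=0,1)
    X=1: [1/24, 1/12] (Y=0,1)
0.0452 dits

Conditional mutual information: I(X;Y|Z) = H(X|Z) + H(Y|Z) - H(X,Y|Z)

H(Z) = 0.2622
H(X,Z) = 0.5165 → H(X|Z) = 0.2543
H(Y,Z) = 0.5243 → H(Y|Z) = 0.2621
H(X,Y,Z) = 0.7335 → H(X,Y|Z) = 0.4713

I(X;Y|Z) = 0.2543 + 0.2621 - 0.4713 = 0.0452 dits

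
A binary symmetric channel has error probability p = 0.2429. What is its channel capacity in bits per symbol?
0.2002 bits

For a binary symmetric channel (BSC) with error probability p:
Capacity C = 1 - H(p) bits per symbol

where H(p) = -p log₂(p) - (1-p) log₂(1-p) is the binary entropy function.

H(0.2429) = 0.7998 bits
C = 1 - 0.7998 = 0.2002 bits per symbol

This means we can reliably transmit up to 0.2002 bits of information per channel use.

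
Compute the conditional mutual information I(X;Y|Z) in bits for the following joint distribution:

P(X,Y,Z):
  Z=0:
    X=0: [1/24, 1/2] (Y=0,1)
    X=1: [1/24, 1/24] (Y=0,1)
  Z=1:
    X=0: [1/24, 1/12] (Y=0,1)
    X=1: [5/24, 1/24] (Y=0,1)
0.1259 bits

Conditional mutual information: I(X;Y|Z) = H(X|Z) + H(Y|Z) - H(X,Y|Z)

H(Z) = 0.9544
H(X,Z) = 1.6529 → H(X|Z) = 0.6984
H(Y,Z) = 1.6529 → H(Y|Z) = 0.6984
H(X,Y,Z) = 2.2254 → H(X,Y|Z) = 1.2710

I(X;Y|Z) = 0.6984 + 0.6984 - 1.2710 = 0.1259 bits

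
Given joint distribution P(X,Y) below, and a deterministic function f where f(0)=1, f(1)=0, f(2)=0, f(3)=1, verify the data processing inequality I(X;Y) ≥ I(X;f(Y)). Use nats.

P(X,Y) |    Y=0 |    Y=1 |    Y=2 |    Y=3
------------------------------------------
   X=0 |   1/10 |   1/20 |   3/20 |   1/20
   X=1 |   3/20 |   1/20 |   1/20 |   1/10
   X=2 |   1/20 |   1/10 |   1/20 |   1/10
I(X;Y) = 0.0834, I(X;f(Y)) = 0.0318, inequality holds: 0.0834 ≥ 0.0318

Data Processing Inequality: For any Markov chain X → Y → Z, we have I(X;Y) ≥ I(X;Z).

Here Z = f(Y) is a deterministic function of Y, forming X → Y → Z.

Original I(X;Y) = 0.0834 nats

After applying f:
P(X,Z) where Z=f(Y):
- P(X,Z=0) = P(X,Y=1) + P(X,Y=2)
- P(X,Z=1) = P(X,Y=0) + P(X,Y=3)

I(X;Z) = I(X;f(Y)) = 0.0318 nats

Verification: 0.0834 ≥ 0.0318 ✓

Information cannot be created by processing; the function f can only lose information about X.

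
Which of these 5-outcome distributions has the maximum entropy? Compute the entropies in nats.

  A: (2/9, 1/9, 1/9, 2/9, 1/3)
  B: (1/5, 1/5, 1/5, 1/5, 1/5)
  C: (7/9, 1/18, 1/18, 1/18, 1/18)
B

For a discrete distribution over n outcomes, entropy is maximized by the uniform distribution.

Computing entropies:
H(A) = 1.5230 nats
H(B) = 1.6094 nats
H(C) = 0.8378 nats

The uniform distribution (where all probabilities equal 1/5) achieves the maximum entropy of log_e(5) = 1.6094 nats.

Distribution B has the highest entropy.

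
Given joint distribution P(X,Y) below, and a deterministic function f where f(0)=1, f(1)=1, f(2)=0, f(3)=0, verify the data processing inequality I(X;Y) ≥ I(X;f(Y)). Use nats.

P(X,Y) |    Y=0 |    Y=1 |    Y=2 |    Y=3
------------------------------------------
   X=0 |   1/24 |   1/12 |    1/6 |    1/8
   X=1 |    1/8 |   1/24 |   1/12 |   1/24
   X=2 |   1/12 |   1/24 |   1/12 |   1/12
I(X;Y) = 0.0580, I(X;f(Y)) = 0.0263, inequality holds: 0.0580 ≥ 0.0263

Data Processing Inequality: For any Markov chain X → Y → Z, we have I(X;Y) ≥ I(X;Z).

Here Z = f(Y) is a deterministic function of Y, forming X → Y → Z.

Original I(X;Y) = 0.0580 nats

After applying f:
P(X,Z) where Z=f(Y):
- P(X,Z=0) = P(X,Y=2) + P(X,Y=3)
- P(X,Z=1) = P(X,Y=0) + P(X,Y=1)

I(X;Z) = I(X;f(Y)) = 0.0263 nats

Verification: 0.0580 ≥ 0.0263 ✓

Information cannot be created by processing; the function f can only lose information about X.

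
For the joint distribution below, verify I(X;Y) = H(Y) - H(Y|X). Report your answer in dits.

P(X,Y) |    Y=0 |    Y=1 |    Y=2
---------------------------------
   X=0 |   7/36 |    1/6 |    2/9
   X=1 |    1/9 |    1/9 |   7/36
I(X;Y) = 0.0018 dits

Mutual information has multiple equivalent forms:
- I(X;Y) = H(X) - H(X|Y)
- I(X;Y) = H(Y) - H(Y|X)
- I(X;Y) = H(X) + H(Y) - H(X,Y)

Computing all quantities:
H(X) = 0.2950, H(Y) = 0.4703, H(X,Y) = 0.7635
H(X|Y) = 0.2932, H(Y|X) = 0.4685

Verification:
H(X) - H(X|Y) = 0.2950 - 0.2932 = 0.0018
H(Y) - H(Y|X) = 0.4703 - 0.4685 = 0.0018
H(X) + H(Y) - H(X,Y) = 0.2950 + 0.4703 - 0.7635 = 0.0018

All forms give I(X;Y) = 0.0018 dits. ✓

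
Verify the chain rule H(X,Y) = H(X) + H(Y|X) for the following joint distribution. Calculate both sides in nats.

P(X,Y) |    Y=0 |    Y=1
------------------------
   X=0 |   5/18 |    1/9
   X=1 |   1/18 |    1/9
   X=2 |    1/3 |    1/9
H(X,Y) = 1.6150, H(X) = 1.0263, H(Y|X) = 0.5887 (all in nats)

Chain rule: H(X,Y) = H(X) + H(Y|X)

Left side — joint entropy directly:
H(X,Y) = -Σ p(x,y) log p(x,y) = 1.6150 nats

Right side — compute H(Y|X) from the conditional distributions:
P(X) = (7/18, 1/6, 4/9), so H(X) = 1.0263 nats
H(Y|X) = Σ_x P(X=x) · H(Y|X=x):
  P(Y|X=0) = (5/7, 2/7), H(Y|X=0) = 0.5983, weight P(X=0) = 7/18
  P(Y|X=1) = (1/3, 2/3), H(Y|X=1) = 0.6365, weight P(X=1) = 1/6
  P(Y|X=2) = (3/4, 1/4), H(Y|X=2) = 0.5623, weight P(X=2) = 4/9
H(Y|X) = 0.5887 nats

H(X) + H(Y|X) = 1.0263 + 0.5887 = 1.6150 nats

Both sides equal 1.6150 nats. ✓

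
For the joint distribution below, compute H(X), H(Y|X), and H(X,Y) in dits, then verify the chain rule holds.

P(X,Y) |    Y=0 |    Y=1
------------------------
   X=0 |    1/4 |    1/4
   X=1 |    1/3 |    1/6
H(X,Y) = 0.5898, H(X) = 0.3010, H(Y|X) = 0.2887 (all in dits)

Chain rule: H(X,Y) = H(X) + H(Y|X)

Left side — joint entropy directly:
H(X,Y) = -Σ p(x,y) log p(x,y) = 0.5898 dits

Right side — compute H(Y|X) from the conditional distributions:
P(X) = (1/2, 1/2), so H(X) = 0.3010 dits
H(Y|X) = Σ_x P(X=x) · H(Y|X=x):
  P(Y|X=0) = (1/2, 1/2), H(Y|X=0) = 0.3010, weight P(X=0) = 1/2
  P(Y|X=1) = (2/3, 1/3), H(Y|X=1) = 0.2764, weight P(X=1) = 1/2
H(Y|X) = 0.2887 dits

H(X) + H(Y|X) = 0.3010 + 0.2887 = 0.5898 dits

Both sides equal 0.5898 dits. ✓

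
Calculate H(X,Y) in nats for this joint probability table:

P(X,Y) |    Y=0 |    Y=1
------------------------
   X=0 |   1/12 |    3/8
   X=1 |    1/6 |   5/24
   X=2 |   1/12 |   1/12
1.6145 nats

Joint entropy is H(X,Y) = -Σ_{x,y} p(x,y) log p(x,y).

Summing over all non-zero entries:
H(X,Y) = -[1/12·log_e(1/12) + 3/8·log_e(3/8) + 1/6·log_e(1/6) + 5/24·log_e(5/24) + 1/12·log_e(1/12) + 1/12·log_e(1/12)]
H(X,Y) = 1.6145 nats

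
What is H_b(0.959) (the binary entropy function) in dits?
0.0743 dits

The binary entropy function is:
H(p) = -p log(p) - (1-p) log(1-p)

H(0.959) = -0.959 × log_10(0.959) - 0.041 × log_10(0.041)
H(0.959) = 0.0743 dits

Note: Binary entropy is maximized at p=0.5 (H=1 bit) and minimized at p=0 or p=1 (H=0).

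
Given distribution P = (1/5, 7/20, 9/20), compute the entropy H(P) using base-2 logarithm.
1.5129 bits

Shannon entropy is H(X) = -Σ p(x) log p(x).

For P = (1/5, 7/20, 9/20):
H = -1/5 × log_2(1/5) -7/20 × log_2(7/20) -9/20 × log_2(9/20)
H = 1.5129 bits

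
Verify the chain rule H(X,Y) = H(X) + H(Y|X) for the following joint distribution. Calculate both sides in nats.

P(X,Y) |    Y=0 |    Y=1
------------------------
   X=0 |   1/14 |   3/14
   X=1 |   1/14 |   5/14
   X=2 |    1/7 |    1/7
H(X,Y) = 1.6308, H(X) = 1.0790, H(Y|X) = 0.5518 (all in nats)

Chain rule: H(X,Y) = H(X) + H(Y|X)

Left side — joint entropy directly:
H(X,Y) = -Σ p(x,y) log p(x,y) = 1.6308 nats

Right side — compute H(Y|X) from the conditional distributions:
P(X) = (2/7, 3/7, 2/7), so H(X) = 1.0790 nats
H(Y|X) = Σ_x P(X=x) · H(Y|X=x):
  P(Y|X=0) = (1/4, 3/4), H(Y|X=0) = 0.5623, weight P(X=0) = 2/7
  P(Y|X=1) = (1/6, 5/6), H(Y|X=1) = 0.4506, weight P(X=1) = 3/7
  P(Y|X=2) = (1/2, 1/2), H(Y|X=2) = 0.6931, weight P(X=2) = 2/7
H(Y|X) = 0.5518 nats

H(X) + H(Y|X) = 1.0790 + 0.5518 = 1.6308 nats

Both sides equal 1.6308 nats. ✓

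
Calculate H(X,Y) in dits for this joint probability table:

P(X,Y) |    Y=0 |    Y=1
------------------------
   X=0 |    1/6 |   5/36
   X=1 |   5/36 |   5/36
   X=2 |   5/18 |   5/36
0.7605 dits

Joint entropy is H(X,Y) = -Σ_{x,y} p(x,y) log p(x,y).

Summing over all non-zero entries:
H(X,Y) = -[1/6·log_10(1/6) + 5/36·log_10(5/36) + 5/36·log_10(5/36) + 5/36·log_10(5/36) + 5/18·log_10(5/18) + 5/36·log_10(5/36)]
H(X,Y) = 0.7605 dits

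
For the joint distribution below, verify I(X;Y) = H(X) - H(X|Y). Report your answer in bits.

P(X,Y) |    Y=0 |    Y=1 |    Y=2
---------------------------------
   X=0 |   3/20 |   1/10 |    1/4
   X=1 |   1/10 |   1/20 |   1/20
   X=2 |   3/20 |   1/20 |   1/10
I(X;Y) = 0.0414 bits

Mutual information has multiple equivalent forms:
- I(X;Y) = H(X) - H(X|Y)
- I(X;Y) = H(Y) - H(Y|X)
- I(X;Y) = H(X) + H(Y) - H(X,Y)

Computing all quantities:
H(X) = 1.4855, H(Y) = 1.5219, H(X,Y) = 2.9660
H(X|Y) = 1.4440, H(Y|X) = 1.4805

Verification:
H(X) - H(X|Y) = 1.4855 - 1.4440 = 0.0414
H(Y) - H(Y|X) = 1.5219 - 1.4805 = 0.0414
H(X) + H(Y) - H(X,Y) = 1.4855 + 1.5219 - 2.9660 = 0.0414

All forms give I(X;Y) = 0.0414 bits. ✓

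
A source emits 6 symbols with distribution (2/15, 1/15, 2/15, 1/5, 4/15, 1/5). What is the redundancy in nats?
0.0777 nats

Redundancy measures how far a source is from maximum entropy:
R = H_max - H(X)

Maximum entropy for 6 symbols: H_max = log_e(6) = 1.7918 nats
Actual entropy: H(X) = 1.7141 nats
Redundancy: R = 1.7918 - 1.7141 = 0.0777 nats

This redundancy represents potential for compression: the source could be compressed by 0.0777 nats per symbol.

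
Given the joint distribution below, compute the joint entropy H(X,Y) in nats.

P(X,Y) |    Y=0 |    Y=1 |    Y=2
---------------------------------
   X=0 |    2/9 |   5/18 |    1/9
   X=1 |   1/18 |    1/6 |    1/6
1.6920 nats

Joint entropy is H(X,Y) = -Σ_{x,y} p(x,y) log p(x,y).

Summing over all non-zero entries:
H(X,Y) = -[2/9·log_e(2/9) + 5/18·log_e(5/18) + 1/9·log_e(1/9) + 1/18·log_e(1/18) + 1/6·log_e(1/6) + 1/6·log_e(1/6)]
H(X,Y) = 1.6920 nats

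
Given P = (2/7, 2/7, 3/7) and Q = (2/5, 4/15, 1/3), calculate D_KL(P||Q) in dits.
0.0136 dits

KL divergence: D_KL(P||Q) = Σ p(x) log(p(x)/q(x))

Computing term by term:
  x=0: 2/7 × log_10[(2/7)/(2/5)] = 2/7 × -0.1461 = -0.0418
  x=1: 2/7 × log_10[(2/7)/(4/15)] = 2/7 × 0.0300 = 0.0086
  x=2: 3/7 × log_10[(3/7)/(1/3)] = 3/7 × 0.1091 = 0.0468

D_KL(P||Q) = 0.0136 dits

Note: KL divergence is always non-negative and equals 0 iff P = Q.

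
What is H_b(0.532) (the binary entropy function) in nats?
0.6911 nats

The binary entropy function is:
H(p) = -p log(p) - (1-p) log(1-p)

H(0.532) = -0.532 × log_e(0.532) - 0.468 × log_e(0.468)
H(0.532) = 0.6911 nats

Note: Binary entropy is maximized at p=0.5 (H=1 bit) and minimized at p=0 or p=1 (H=0).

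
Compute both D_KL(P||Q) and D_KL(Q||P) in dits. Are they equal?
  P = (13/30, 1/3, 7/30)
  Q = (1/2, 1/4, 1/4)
D_KL(P||Q) = 0.0077, D_KL(Q||P) = 0.0073

KL divergence is not symmetric: D_KL(P||Q) ≠ D_KL(Q||P) in general.

D_KL(P||Q) = 0.0077 dits
D_KL(Q||P) = 0.0073 dits

No, they are not equal!

This asymmetry is why KL divergence is not a true distance metric.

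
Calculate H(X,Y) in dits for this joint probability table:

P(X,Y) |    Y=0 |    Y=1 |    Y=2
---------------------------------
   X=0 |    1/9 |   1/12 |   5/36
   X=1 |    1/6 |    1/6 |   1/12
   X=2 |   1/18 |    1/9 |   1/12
0.9300 dits

Joint entropy is H(X,Y) = -Σ_{x,y} p(x,y) log p(x,y).

Summing over all non-zero entries:
H(X,Y) = -[1/9·log_10(1/9) + 1/12·log_10(1/12) + 5/36·log_10(5/36) + 1/6·log_10(1/6) + 1/6·log_10(1/6) + 1/12·log_10(1/12) + 1/18·log_10(1/18) + 1/9·log_10(1/9) + 1/12·log_10(1/12)]
H(X,Y) = 0.9300 dits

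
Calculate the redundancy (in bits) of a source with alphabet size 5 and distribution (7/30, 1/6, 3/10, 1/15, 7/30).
0.1298 bits

Redundancy measures how far a source is from maximum entropy:
R = H_max - H(X)

Maximum entropy for 5 symbols: H_max = log_2(5) = 2.3219 bits
Actual entropy: H(X) = 2.1922 bits
Redundancy: R = 2.3219 - 2.1922 = 0.1298 bits

This redundancy represents potential for compression: the source could be compressed by 0.1298 bits per symbol.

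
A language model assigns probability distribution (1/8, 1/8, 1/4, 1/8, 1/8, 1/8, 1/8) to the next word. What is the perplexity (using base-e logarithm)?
6.7272

Perplexity is e^H (or exp(H) for natural log).

First, H = -Σ p log p = 1.9062 nats
Perplexity = e^1.9062 = 6.7272

Interpretation: The model's uncertainty is equivalent to choosing uniformly among 6.7 options.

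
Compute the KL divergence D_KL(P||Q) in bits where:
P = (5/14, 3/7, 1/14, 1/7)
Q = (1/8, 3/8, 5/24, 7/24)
0.3661 bits

KL divergence: D_KL(P||Q) = Σ p(x) log(p(x)/q(x))

Computing term by term:
  x=0: 5/14 × log_2[(5/14)/(1/8)] = 5/14 × 1.5146 = 0.5409
  x=1: 3/7 × log_2[(3/7)/(3/8)] = 3/7 × 0.1926 = 0.0826
  x=2: 1/14 × log_2[(1/14)/(5/24)] = 1/14 × -1.5443 = -0.1103
  x=3: 1/7 × log_2[(1/7)/(7/24)] = 1/7 × -1.0297 = -0.1471

D_KL(P||Q) = 0.3661 bits

Note: KL divergence is always non-negative and equals 0 iff P = Q.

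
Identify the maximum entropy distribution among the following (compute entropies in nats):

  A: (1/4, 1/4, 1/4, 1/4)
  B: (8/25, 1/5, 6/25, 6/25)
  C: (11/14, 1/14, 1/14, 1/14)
A

For a discrete distribution over n outcomes, entropy is maximized by the uniform distribution.

Computing entropies:
H(A) = 1.3863 nats
H(B) = 1.3715 nats
H(C) = 0.7550 nats

The uniform distribution (where all probabilities equal 1/4) achieves the maximum entropy of log_e(4) = 1.3863 nats.

Distribution A has the highest entropy.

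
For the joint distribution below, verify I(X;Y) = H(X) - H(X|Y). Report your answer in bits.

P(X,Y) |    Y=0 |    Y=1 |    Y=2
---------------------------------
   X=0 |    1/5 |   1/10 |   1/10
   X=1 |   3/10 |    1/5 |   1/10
I(X;Y) = 0.0100 bits

Mutual information has multiple equivalent forms:
- I(X;Y) = H(X) - H(X|Y)
- I(X;Y) = H(Y) - H(Y|X)
- I(X;Y) = H(X) + H(Y) - H(X,Y)

Computing all quantities:
H(X) = 0.9710, H(Y) = 1.4855, H(X,Y) = 2.4464
H(X|Y) = 0.9610, H(Y|X) = 1.4755

Verification:
H(X) - H(X|Y) = 0.9710 - 0.9610 = 0.0100
H(Y) - H(Y|X) = 1.4855 - 1.4755 = 0.0100
H(X) + H(Y) - H(X,Y) = 0.9710 + 1.4855 - 2.4464 = 0.0100

All forms give I(X;Y) = 0.0100 bits. ✓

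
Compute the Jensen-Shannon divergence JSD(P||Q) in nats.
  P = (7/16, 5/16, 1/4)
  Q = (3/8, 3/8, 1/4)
0.0026 nats

Jensen-Shannon divergence is:
JSD(P||Q) = 0.5 × D_KL(P||M) + 0.5 × D_KL(Q||M)
where M = 0.5 × (P + Q) is the mixture distribution.

M = 0.5 × (7/16, 5/16, 1/4) + 0.5 × (3/8, 3/8, 1/4) = (13/32, 11/32, 1/4)

D_KL(P||M) = 0.0026 nats
D_KL(Q||M) = 0.0026 nats

JSD(P||Q) = 0.5 × 0.0026 + 0.5 × 0.0026 = 0.0026 nats

Unlike KL divergence, JSD is symmetric and bounded: 0 ≤ JSD ≤ log(2).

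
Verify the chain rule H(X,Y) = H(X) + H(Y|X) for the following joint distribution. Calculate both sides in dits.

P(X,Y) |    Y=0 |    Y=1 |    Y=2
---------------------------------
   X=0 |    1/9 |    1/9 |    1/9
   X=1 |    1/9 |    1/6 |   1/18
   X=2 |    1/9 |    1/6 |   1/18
H(X,Y) = 0.9290, H(X) = 0.4771, H(Y|X) = 0.4519 (all in dits)

Chain rule: H(X,Y) = H(X) + H(Y|X)

Left side — joint entropy directly:
H(X,Y) = -Σ p(x,y) log p(x,y) = 0.9290 dits

Right side — compute H(Y|X) from the conditional distributions:
P(X) = (1/3, 1/3, 1/3), so H(X) = 0.4771 dits
H(Y|X) = Σ_x P(X=x) · H(Y|X=x):
  P(Y|X=0) = (1/3, 1/3, 1/3), H(Y|X=0) = 0.4771, weight P(X=0) = 1/3
  P(Y|X=1) = (1/3, 1/2, 1/6), H(Y|X=1) = 0.4392, weight P(X=1) = 1/3
  P(Y|X=2) = (1/3, 1/2, 1/6), H(Y|X=2) = 0.4392, weight P(X=2) = 1/3
H(Y|X) = 0.4519 dits

H(X) + H(Y|X) = 0.4771 + 0.4519 = 0.9290 dits

Both sides equal 0.9290 dits. ✓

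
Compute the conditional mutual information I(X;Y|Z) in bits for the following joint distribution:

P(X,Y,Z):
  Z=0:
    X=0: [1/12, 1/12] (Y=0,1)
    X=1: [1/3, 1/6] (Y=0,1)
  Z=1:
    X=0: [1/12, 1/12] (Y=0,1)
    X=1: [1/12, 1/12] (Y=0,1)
0.0105 bits

Conditional mutual information: I(X;Y|Z) = H(X|Z) + H(Y|Z) - H(X,Y|Z)

H(Z) = 0.9183
H(X,Z) = 1.7925 → H(X|Z) = 0.8742
H(Y,Z) = 1.8879 → H(Y|Z) = 0.9696
H(X,Y,Z) = 2.7516 → H(X,Y|Z) = 1.8333

I(X;Y|Z) = 0.8742 + 0.9696 - 1.8333 = 0.0105 bits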